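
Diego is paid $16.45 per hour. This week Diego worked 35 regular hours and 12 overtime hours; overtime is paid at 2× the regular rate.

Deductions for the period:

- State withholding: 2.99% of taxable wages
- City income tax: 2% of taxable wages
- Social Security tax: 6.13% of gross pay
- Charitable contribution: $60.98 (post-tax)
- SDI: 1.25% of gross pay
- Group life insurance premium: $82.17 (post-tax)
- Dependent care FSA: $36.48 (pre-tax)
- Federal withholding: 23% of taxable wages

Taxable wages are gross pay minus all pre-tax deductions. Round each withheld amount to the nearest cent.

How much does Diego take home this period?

Regular pay: 35 × $16.45 = $575.75
Overtime pay: 12 × $16.45 × 2 = $394.80
Gross pay = $575.75 + $394.80 = $970.55
Dependent care FSA: $36.48
Taxable wages = $970.55 − $36.48 = $934.07
City income tax: $934.07 × 0.02 = $18.68
State withholding: $934.07 × 0.0299 = $27.93
Federal withholding: $934.07 × 0.23 = $214.84
SDI: $970.55 × 0.0125 = $12.13
Social Security tax: $970.55 × 0.0613 = $59.49
Charitable contribution: $60.98
Group life insurance premium: $82.17
Total deductions = $36.48 + $18.68 + $27.93 + $214.84 + $12.13 + $59.49 + $60.98 + $82.17 = $512.70
Net pay = $970.55 − $512.70 = $457.85

$457.85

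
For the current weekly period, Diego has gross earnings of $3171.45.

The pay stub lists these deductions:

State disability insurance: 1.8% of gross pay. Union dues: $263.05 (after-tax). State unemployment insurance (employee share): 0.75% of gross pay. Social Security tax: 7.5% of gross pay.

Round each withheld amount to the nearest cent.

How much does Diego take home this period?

$2589.66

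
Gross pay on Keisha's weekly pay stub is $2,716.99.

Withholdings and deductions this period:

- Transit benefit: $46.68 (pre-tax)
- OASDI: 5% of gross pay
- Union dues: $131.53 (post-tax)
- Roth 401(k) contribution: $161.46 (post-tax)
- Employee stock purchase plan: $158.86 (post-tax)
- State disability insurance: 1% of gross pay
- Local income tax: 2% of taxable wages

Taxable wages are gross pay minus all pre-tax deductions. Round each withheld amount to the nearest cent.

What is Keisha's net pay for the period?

Transit benefit: $46.68
Taxable wages = $2,716.99 − $46.68 = $2,670.31
Local income tax: $2,670.31 × 0.02 = $53.41
State disability insurance: $2,716.99 × 0.01 = $27.17
OASDI: $2,716.99 × 0.05 = $135.85
Union dues: $131.53
Employee stock purchase plan: $158.86
Roth 401(k) contribution: $161.46
Total deductions = $46.68 + $53.41 + $27.17 + $135.85 + $131.53 + $158.86 + $161.46 = $714.96
Net pay = $2,716.99 − $714.96 = $2,002.03

$2,002.03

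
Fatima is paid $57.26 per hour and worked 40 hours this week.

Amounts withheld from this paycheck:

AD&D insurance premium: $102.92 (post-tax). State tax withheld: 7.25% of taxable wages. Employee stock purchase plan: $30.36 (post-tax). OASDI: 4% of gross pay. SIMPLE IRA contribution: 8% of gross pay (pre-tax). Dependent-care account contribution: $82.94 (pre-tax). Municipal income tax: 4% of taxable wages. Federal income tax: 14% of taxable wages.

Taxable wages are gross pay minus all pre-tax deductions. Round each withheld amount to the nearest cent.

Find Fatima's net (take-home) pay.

$1,288.21

Gross pay: 40 × $57.26 = $2,290.40
Dependent-care account contribution: $82.94
SIMPLE IRA contribution: $2,290.40 × 0.08 = $183.23
Pre-tax total = $82.94 + $183.23 = $266.17
Taxable wages = $2,290.40 − $266.17 = $2,024.23
State tax withheld: $2,024.23 × 0.0725 = $146.76
Federal income tax: $2,024.23 × 0.14 = $283.39
Municipal income tax: $2,024.23 × 0.04 = $80.97
OASDI: $2,290.40 × 0.04 = $91.62
AD&D insurance premium: $102.92
Employee stock purchase plan: $30.36
Total deductions = $82.94 + $183.23 + $146.76 + $283.39 + $80.97 + $91.62 + $102.92 + $30.36 = $1,002.19
Net pay = $2,290.40 − $1,002.19 = $1,288.21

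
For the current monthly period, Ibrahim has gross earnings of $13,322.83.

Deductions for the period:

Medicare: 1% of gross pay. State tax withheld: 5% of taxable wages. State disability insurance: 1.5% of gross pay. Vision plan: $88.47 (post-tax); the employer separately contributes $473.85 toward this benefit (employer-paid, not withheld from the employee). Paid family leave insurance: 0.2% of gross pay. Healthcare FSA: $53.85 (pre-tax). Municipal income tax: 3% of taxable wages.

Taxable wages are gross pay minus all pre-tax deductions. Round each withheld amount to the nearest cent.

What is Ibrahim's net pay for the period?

Healthcare FSA: $53.85
Taxable wages = $13,322.83 − $53.85 = $13,268.98
Municipal income tax: $13,268.98 × 0.03 = $398.07
State tax withheld: $13,268.98 × 0.05 = $663.45
Medicare: $13,322.83 × 0.01 = $133.23
Paid family leave insurance: $13,322.83 × 0.002 = $26.65
State disability insurance: $13,322.83 × 0.015 = $199.84
Vision plan: $88.47
(Employer's $473.85 toward vision plan is not withheld from the employee.)
Total deductions = $53.85 + $398.07 + $663.45 + $133.23 + $26.65 + $199.84 + $88.47 = $1,563.56
Net pay = $13,322.83 − $1,563.56 = $11,759.27

$11,759.27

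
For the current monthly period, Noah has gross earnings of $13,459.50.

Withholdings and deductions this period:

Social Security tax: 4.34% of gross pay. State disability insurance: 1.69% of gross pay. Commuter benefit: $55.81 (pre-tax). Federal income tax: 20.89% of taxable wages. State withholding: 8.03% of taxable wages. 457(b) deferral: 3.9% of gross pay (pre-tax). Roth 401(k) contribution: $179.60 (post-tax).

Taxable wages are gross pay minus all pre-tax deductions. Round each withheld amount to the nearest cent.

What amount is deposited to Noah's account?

Commuter benefit: $55.81
457(b) deferral: $13,459.50 × 0.039 = $524.92
Pre-tax total = $55.81 + $524.92 = $580.73
Taxable wages = $13,459.50 − $580.73 = $12,878.77
Federal income tax: $12,878.77 × 0.2089 = $2,690.38
State withholding: $12,878.77 × 0.0803 = $1,034.17
Social Security tax: $13,459.50 × 0.0434 = $584.14
State disability insurance: $13,459.50 × 0.0169 = $227.47
Roth 401(k) contribution: $179.60
Total deductions = $55.81 + $524.92 + $2,690.38 + $1,034.17 + $584.14 + $227.47 + $179.60 = $5,296.49
Net pay = $13,459.50 − $5,296.49 = $8,163.01

$8,163.01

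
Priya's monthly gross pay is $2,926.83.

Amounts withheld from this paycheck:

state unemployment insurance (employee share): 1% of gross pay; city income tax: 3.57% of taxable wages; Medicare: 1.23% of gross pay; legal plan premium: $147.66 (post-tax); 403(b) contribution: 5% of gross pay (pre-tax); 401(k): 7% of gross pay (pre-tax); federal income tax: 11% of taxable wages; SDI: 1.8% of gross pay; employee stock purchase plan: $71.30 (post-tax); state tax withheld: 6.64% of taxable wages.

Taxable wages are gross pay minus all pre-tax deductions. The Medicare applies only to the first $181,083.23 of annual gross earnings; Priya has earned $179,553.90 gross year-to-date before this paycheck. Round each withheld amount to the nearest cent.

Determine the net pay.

$1,709.60

403(b) contribution: $2,926.83 × 0.05 = $146.34
401(k): $2,926.83 × 0.07 = $204.88
Pre-tax total = $146.34 + $204.88 = $351.22
Taxable wages = $2,926.83 − $351.22 = $2,575.61
City income tax: $2,575.61 × 0.0357 = $91.95
Federal income tax: $2,575.61 × 0.11 = $283.32
State tax withheld: $2,575.61 × 0.0664 = $171.02
State unemployment insurance (employee share): $2,926.83 × 0.01 = $29.27
SDI: $2,926.83 × 0.018 = $52.68
Medicare: only $181,083.23 − $179,553.90 = $1,529.33 of this check is subject → $1,529.33 × 0.0123 = $18.81
Legal plan premium: $147.66
Employee stock purchase plan: $71.30
Total deductions = $146.34 + $204.88 + $91.95 + $283.32 + $171.02 + $29.27 + $52.68 + $18.81 + $147.66 + $71.30 = $1,217.23
Net pay = $2,926.83 − $1,217.23 = $1,709.60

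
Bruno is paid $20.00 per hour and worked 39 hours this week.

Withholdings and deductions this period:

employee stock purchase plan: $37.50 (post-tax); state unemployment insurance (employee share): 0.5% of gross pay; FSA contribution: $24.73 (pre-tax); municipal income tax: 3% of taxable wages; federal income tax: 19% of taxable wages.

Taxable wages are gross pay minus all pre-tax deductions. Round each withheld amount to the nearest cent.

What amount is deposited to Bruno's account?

Gross pay: 39 × $20.00 = $780.00
FSA contribution: $24.73
Taxable wages = $780.00 − $24.73 = $755.27
Municipal income tax: $755.27 × 0.03 = $22.66
Federal income tax: $755.27 × 0.19 = $143.50
State unemployment insurance (employee share): $780.00 × 0.005 = $3.90
Employee stock purchase plan: $37.50
Total deductions = $24.73 + $22.66 + $143.50 + $3.90 + $37.50 = $232.29
Net pay = $780.00 − $232.29 = $547.71

$547.71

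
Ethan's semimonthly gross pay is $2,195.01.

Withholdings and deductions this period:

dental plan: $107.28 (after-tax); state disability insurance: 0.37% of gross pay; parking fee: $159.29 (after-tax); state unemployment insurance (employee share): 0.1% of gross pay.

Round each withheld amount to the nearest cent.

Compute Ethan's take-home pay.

$1,918.12

State unemployment insurance (employee share): $2,195.01 × 0.001 = $2.20
State disability insurance: $2,195.01 × 0.0037 = $8.12
Dental plan: $107.28
Parking fee: $159.29
Total deductions = $2.20 + $8.12 + $107.28 + $159.29 = $276.89
Net pay = $2,195.01 − $276.89 = $1,918.12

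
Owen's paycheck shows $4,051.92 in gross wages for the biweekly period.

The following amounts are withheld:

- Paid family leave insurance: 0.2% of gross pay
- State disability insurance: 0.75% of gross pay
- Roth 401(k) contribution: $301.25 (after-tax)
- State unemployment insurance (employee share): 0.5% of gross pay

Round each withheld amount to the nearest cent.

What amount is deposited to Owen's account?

$3,691.92

Paid family leave insurance: $4,051.92 × 0.002 = $8.10
State disability insurance: $4,051.92 × 0.0075 = $30.39
State unemployment insurance (employee share): $4,051.92 × 0.005 = $20.26
Roth 401(k) contribution: $301.25
Total deductions = $8.10 + $30.39 + $20.26 + $301.25 = $360.00
Net pay = $4,051.92 − $360.00 = $3,691.92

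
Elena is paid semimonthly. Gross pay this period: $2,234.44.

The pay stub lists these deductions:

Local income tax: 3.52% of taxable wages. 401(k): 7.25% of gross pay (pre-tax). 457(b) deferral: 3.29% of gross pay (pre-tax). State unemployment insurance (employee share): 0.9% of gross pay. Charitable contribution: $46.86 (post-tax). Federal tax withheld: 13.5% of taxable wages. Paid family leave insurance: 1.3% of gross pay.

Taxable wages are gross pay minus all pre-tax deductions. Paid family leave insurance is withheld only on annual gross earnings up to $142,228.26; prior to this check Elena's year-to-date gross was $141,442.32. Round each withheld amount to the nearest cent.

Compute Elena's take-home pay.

$1,581.52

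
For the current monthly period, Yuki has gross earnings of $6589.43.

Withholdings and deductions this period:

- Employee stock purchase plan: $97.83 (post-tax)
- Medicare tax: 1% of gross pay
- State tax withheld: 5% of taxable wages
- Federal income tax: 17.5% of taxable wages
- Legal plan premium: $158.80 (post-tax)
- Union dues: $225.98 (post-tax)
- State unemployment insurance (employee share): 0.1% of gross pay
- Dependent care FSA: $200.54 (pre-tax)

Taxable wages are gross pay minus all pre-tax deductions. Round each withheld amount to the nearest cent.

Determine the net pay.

Dependent care FSA: $200.54
Taxable wages = $6589.43 − $200.54 = $6388.89
Federal income tax: $6388.89 × 0.175 = $1118.06
State tax withheld: $6388.89 × 0.05 = $319.44
Medicare tax: $6589.43 × 0.01 = $65.89
State unemployment insurance (employee share): $6589.43 × 0.001 = $6.59
Legal plan premium: $158.80
Union dues: $225.98
Employee stock purchase plan: $97.83
Total deductions = $200.54 + $1118.06 + $319.44 + $65.89 + $6.59 + $158.80 + $225.98 + $97.83 = $2193.13
Net pay = $6589.43 − $2193.13 = $4396.30

$4396.30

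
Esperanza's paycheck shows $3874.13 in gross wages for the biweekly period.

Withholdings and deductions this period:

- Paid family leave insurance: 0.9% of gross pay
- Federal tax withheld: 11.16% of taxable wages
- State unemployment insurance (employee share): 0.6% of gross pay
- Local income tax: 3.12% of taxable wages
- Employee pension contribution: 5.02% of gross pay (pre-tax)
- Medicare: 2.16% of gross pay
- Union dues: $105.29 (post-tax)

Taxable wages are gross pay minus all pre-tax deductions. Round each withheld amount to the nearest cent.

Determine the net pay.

$2907.11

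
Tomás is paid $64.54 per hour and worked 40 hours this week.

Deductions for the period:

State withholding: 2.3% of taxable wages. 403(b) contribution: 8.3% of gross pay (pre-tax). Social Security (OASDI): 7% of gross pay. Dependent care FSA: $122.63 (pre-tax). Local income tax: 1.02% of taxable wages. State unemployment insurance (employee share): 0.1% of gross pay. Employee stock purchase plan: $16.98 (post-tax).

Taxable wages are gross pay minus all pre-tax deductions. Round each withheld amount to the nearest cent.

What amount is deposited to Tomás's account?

$1,969.90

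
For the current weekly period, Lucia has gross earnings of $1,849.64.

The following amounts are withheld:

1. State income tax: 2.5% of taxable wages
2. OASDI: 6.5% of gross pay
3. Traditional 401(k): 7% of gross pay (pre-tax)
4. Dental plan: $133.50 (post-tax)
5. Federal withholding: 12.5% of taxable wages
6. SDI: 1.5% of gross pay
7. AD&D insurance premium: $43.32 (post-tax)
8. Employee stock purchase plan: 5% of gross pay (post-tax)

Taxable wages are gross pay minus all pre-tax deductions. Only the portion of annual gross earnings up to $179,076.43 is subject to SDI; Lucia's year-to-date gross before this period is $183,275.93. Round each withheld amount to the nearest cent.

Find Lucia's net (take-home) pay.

$1,072.62

Traditional 401(k): $1,849.64 × 0.07 = $129.47
Taxable wages = $1,849.64 − $129.47 = $1,720.17
Federal withholding: $1,720.17 × 0.125 = $215.02
State income tax: $1,720.17 × 0.025 = $43.00
SDI: annual cap $179,076.43 already reached (YTD $183,275.93), so $0.00
OASDI: $1,849.64 × 0.065 = $120.23
AD&D insurance premium: $43.32
Employee stock purchase plan: $1,849.64 × 0.05 = $92.48
Dental plan: $133.50
Total deductions = $129.47 + $215.02 + $43.00 + $0.00 + $120.23 + $43.32 + $92.48 + $133.50 = $777.02
Net pay = $1,849.64 − $777.02 = $1,072.62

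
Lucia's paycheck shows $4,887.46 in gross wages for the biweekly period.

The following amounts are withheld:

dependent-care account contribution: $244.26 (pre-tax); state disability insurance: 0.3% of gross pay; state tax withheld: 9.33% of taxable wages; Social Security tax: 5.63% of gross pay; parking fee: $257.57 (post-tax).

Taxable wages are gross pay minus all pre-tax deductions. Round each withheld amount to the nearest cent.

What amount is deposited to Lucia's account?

Dependent-care account contribution: $244.26
Taxable wages = $4,887.46 − $244.26 = $4,643.20
State tax withheld: $4,643.20 × 0.0933 = $433.21
State disability insurance: $4,887.46 × 0.003 = $14.66
Social Security tax: $4,887.46 × 0.0563 = $275.16
Parking fee: $257.57
Total deductions = $244.26 + $433.21 + $14.66 + $275.16 + $257.57 = $1,224.86
Net pay = $4,887.46 − $1,224.86 = $3,662.60

$3,662.60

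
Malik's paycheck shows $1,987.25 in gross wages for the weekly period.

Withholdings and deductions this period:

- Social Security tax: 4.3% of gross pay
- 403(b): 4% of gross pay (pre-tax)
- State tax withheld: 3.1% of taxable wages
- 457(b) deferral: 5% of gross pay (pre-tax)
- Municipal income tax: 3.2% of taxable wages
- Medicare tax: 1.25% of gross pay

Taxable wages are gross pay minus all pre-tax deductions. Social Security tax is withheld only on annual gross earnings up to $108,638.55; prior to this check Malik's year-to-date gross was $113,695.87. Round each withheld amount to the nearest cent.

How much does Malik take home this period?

$1,669.63

457(b) deferral: $1,987.25 × 0.05 = $99.36
403(b): $1,987.25 × 0.04 = $79.49
Pre-tax total = $99.36 + $79.49 = $178.85
Taxable wages = $1,987.25 − $178.85 = $1,808.40
Municipal income tax: $1,808.40 × 0.032 = $57.87
State tax withheld: $1,808.40 × 0.031 = $56.06
Social Security tax: annual cap $108,638.55 already reached (YTD $113,695.87), so $0.00
Medicare tax: $1,987.25 × 0.0125 = $24.84
Total deductions = $99.36 + $79.49 + $57.87 + $56.06 + $0.00 + $24.84 = $317.62
Net pay = $1,987.25 − $317.62 = $1,669.63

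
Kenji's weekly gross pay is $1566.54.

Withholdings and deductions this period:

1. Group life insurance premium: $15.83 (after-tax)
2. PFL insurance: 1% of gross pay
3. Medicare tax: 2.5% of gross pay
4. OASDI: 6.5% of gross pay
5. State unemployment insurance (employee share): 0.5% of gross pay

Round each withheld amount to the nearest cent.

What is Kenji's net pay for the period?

State unemployment insurance (employee share): $1566.54 × 0.005 = $7.83
PFL insurance: $1566.54 × 0.01 = $15.67
OASDI: $1566.54 × 0.065 = $101.83
Medicare tax: $1566.54 × 0.025 = $39.16
Group life insurance premium: $15.83
Total deductions = $7.83 + $15.67 + $101.83 + $39.16 + $15.83 = $180.32
Net pay = $1566.54 − $180.32 = $1386.22

$1386.22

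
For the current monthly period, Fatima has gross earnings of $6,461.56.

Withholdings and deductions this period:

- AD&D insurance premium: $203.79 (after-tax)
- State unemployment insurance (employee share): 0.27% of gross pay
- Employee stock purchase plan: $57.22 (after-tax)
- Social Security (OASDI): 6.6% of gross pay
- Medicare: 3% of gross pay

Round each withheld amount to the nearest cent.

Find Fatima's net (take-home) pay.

Social Security (OASDI): $6,461.56 × 0.066 = $426.46
State unemployment insurance (employee share): $6,461.56 × 0.0027 = $17.45
Medicare: $6,461.56 × 0.03 = $193.85
Employee stock purchase plan: $57.22
AD&D insurance premium: $203.79
Total deductions = $426.46 + $17.45 + $193.85 + $57.22 + $203.79 = $898.77
Net pay = $6,461.56 − $898.77 = $5,562.79

$5,562.79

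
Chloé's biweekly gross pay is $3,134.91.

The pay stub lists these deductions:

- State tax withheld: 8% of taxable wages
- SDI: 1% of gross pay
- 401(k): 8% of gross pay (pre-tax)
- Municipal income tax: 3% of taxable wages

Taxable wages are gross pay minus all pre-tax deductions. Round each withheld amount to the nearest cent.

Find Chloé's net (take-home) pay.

401(k): $3,134.91 × 0.08 = $250.79
Taxable wages = $3,134.91 − $250.79 = $2,884.12
Municipal income tax: $2,884.12 × 0.03 = $86.52
State tax withheld: $2,884.12 × 0.08 = $230.73
SDI: $3,134.91 × 0.01 = $31.35
Total deductions = $250.79 + $86.52 + $230.73 + $31.35 = $599.39
Net pay = $3,134.91 − $599.39 = $2,535.52

$2,535.52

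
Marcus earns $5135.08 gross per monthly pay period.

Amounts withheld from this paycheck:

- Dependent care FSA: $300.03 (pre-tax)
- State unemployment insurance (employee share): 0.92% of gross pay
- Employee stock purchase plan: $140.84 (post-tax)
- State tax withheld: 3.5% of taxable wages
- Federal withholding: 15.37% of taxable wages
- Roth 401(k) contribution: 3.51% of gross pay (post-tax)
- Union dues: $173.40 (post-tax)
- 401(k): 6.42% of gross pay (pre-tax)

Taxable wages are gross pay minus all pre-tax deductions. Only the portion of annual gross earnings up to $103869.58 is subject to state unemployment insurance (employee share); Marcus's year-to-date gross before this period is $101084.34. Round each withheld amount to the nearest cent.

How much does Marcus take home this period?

$3135.11

Dependent care FSA: $300.03
401(k): $5135.08 × 0.0642 = $329.67
Pre-tax total = $300.03 + $329.67 = $629.70
Taxable wages = $5135.08 − $629.70 = $4505.38
Federal withholding: $4505.38 × 0.1537 = $692.48
State tax withheld: $4505.38 × 0.035 = $157.69
State unemployment insurance (employee share): only $103869.58 − $101084.34 = $2785.24 of this check is subject → $2785.24 × 0.0092 = $25.62
Employee stock purchase plan: $140.84
Roth 401(k) contribution: $5135.08 × 0.0351 = $180.24
Union dues: $173.40
Total deductions = $300.03 + $329.67 + $692.48 + $157.69 + $25.62 + $140.84 + $180.24 + $173.40 = $1999.97
Net pay = $5135.08 − $1999.97 = $3135.11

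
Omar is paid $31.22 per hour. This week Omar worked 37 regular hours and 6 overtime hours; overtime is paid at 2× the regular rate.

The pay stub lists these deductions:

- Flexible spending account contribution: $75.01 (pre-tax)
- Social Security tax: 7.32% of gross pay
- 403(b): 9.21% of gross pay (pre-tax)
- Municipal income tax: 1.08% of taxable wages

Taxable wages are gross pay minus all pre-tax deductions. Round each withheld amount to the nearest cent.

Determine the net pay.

$1,187.71

Regular pay: 37 × $31.22 = $1,155.14
Overtime pay: 6 × $31.22 × 2 = $374.64
Gross pay = $1,155.14 + $374.64 = $1,529.78
Flexible spending account contribution: $75.01
403(b): $1,529.78 × 0.0921 = $140.89
Pre-tax total = $75.01 + $140.89 = $215.90
Taxable wages = $1,529.78 − $215.90 = $1,313.88
Municipal income tax: $1,313.88 × 0.0108 = $14.19
Social Security tax: $1,529.78 × 0.0732 = $111.98
Total deductions = $75.01 + $140.89 + $14.19 + $111.98 = $342.07
Net pay = $1,529.78 − $342.07 = $1,187.71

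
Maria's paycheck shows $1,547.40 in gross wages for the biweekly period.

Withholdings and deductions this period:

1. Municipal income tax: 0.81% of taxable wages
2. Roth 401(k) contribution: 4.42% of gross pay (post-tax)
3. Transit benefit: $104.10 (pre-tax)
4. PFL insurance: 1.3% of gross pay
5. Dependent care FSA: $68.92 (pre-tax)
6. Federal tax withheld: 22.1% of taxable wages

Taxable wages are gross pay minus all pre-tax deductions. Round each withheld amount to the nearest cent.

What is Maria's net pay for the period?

$970.99

Dependent care FSA: $68.92
Transit benefit: $104.10
Pre-tax total = $68.92 + $104.10 = $173.02
Taxable wages = $1,547.40 − $173.02 = $1,374.38
Federal tax withheld: $1,374.38 × 0.221 = $303.74
Municipal income tax: $1,374.38 × 0.0081 = $11.13
PFL insurance: $1,547.40 × 0.013 = $20.12
Roth 401(k) contribution: $1,547.40 × 0.0442 = $68.40
Total deductions = $68.92 + $104.10 + $303.74 + $11.13 + $20.12 + $68.40 = $576.41
Net pay = $1,547.40 − $576.41 = $970.99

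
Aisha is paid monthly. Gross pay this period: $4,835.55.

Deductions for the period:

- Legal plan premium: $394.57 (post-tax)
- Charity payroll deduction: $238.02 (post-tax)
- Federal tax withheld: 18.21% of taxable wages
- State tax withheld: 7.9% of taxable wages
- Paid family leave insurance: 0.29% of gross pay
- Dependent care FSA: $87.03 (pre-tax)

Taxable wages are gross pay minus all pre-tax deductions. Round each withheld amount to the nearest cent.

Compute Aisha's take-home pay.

Dependent care FSA: $87.03
Taxable wages = $4,835.55 − $87.03 = $4,748.52
State tax withheld: $4,748.52 × 0.079 = $375.13
Federal tax withheld: $4,748.52 × 0.1821 = $864.71
Paid family leave insurance: $4,835.55 × 0.0029 = $14.02
Charity payroll deduction: $238.02
Legal plan premium: $394.57
Total deductions = $87.03 + $375.13 + $864.71 + $14.02 + $238.02 + $394.57 = $1,973.48
Net pay = $4,835.55 − $1,973.48 = $2,862.07

$2,862.07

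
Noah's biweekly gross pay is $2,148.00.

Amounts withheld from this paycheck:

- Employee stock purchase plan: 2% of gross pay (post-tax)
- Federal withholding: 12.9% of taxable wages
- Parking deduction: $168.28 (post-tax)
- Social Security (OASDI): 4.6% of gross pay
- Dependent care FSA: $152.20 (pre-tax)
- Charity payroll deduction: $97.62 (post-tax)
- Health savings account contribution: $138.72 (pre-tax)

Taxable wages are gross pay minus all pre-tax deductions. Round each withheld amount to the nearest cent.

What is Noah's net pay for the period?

$1,209.85

Dependent care FSA: $152.20
Health savings account contribution: $138.72
Pre-tax total = $152.20 + $138.72 = $290.92
Taxable wages = $2,148.00 − $290.92 = $1,857.08
Federal withholding: $1,857.08 × 0.129 = $239.56
Social Security (OASDI): $2,148.00 × 0.046 = $98.81
Employee stock purchase plan: $2,148.00 × 0.02 = $42.96
Charity payroll deduction: $97.62
Parking deduction: $168.28
Total deductions = $152.20 + $138.72 + $239.56 + $98.81 + $42.96 + $97.62 + $168.28 = $938.15
Net pay = $2,148.00 − $938.15 = $1,209.85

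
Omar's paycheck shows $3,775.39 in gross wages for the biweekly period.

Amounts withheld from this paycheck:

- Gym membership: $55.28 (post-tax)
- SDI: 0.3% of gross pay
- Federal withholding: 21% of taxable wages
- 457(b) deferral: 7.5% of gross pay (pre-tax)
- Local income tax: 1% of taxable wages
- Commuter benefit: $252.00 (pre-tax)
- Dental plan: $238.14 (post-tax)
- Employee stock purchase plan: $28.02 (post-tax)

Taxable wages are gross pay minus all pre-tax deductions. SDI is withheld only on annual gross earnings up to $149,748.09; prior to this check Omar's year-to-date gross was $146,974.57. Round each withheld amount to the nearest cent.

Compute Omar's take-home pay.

Commuter benefit: $252.00
457(b) deferral: $3,775.39 × 0.075 = $283.15
Pre-tax total = $252.00 + $283.15 = $535.15
Taxable wages = $3,775.39 − $535.15 = $3,240.24
Local income tax: $3,240.24 × 0.01 = $32.40
Federal withholding: $3,240.24 × 0.21 = $680.45
SDI: only $149,748.09 − $146,974.57 = $2,773.52 of this check is subject → $2,773.52 × 0.003 = $8.32
Gym membership: $55.28
Dental plan: $238.14
Employee stock purchase plan: $28.02
Total deductions = $252.00 + $283.15 + $32.40 + $680.45 + $8.32 + $55.28 + $238.14 + $28.02 = $1,577.76
Net pay = $3,775.39 − $1,577.76 = $2,197.63

$2,197.63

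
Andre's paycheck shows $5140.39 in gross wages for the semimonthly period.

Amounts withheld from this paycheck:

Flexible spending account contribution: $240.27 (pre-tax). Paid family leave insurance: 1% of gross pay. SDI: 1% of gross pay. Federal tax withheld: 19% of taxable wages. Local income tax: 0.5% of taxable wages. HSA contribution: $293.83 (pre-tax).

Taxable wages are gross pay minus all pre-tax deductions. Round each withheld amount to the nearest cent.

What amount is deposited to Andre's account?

$3605.26

HSA contribution: $293.83
Flexible spending account contribution: $240.27
Pre-tax total = $293.83 + $240.27 = $534.10
Taxable wages = $5140.39 − $534.10 = $4606.29
Federal tax withheld: $4606.29 × 0.19 = $875.20
Local income tax: $4606.29 × 0.005 = $23.03
Paid family leave insurance: $5140.39 × 0.01 = $51.40
SDI: $5140.39 × 0.01 = $51.40
Total deductions = $293.83 + $240.27 + $875.20 + $23.03 + $51.40 + $51.40 = $1535.13
Net pay = $5140.39 − $1535.13 = $3605.26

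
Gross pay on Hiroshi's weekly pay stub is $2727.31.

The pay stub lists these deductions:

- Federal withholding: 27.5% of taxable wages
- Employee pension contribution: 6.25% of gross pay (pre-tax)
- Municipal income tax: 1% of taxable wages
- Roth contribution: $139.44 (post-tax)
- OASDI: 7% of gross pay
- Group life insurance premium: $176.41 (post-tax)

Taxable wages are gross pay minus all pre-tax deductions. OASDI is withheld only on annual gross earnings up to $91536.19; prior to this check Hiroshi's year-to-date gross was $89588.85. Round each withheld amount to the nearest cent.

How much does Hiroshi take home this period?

Employee pension contribution: $2727.31 × 0.0625 = $170.46
Taxable wages = $2727.31 − $170.46 = $2556.85
Federal withholding: $2556.85 × 0.275 = $703.13
Municipal income tax: $2556.85 × 0.01 = $25.57
OASDI: only $91536.19 − $89588.85 = $1947.34 of this check is subject → $1947.34 × 0.07 = $136.31
Group life insurance premium: $176.41
Roth contribution: $139.44
Total deductions = $170.46 + $703.13 + $25.57 + $136.31 + $176.41 + $139.44 = $1351.32
Net pay = $2727.31 − $1351.32 = $1375.99

$1375.99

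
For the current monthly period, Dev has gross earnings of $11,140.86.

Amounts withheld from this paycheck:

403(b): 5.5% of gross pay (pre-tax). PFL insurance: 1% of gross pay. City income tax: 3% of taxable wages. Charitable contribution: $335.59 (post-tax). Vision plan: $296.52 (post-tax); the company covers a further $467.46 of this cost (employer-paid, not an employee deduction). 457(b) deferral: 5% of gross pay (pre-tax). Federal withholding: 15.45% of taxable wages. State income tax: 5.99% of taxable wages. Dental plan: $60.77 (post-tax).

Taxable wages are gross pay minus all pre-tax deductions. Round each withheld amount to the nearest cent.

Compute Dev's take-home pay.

$6,729.85

457(b) deferral: $11,140.86 × 0.05 = $557.04
403(b): $11,140.86 × 0.055 = $612.75
Pre-tax total = $557.04 + $612.75 = $1,169.79
Taxable wages = $11,140.86 − $1,169.79 = $9,971.07
City income tax: $9,971.07 × 0.03 = $299.13
Federal withholding: $9,971.07 × 0.1545 = $1,540.53
State income tax: $9,971.07 × 0.0599 = $597.27
PFL insurance: $11,140.86 × 0.01 = $111.41
Vision plan: $296.52
Charitable contribution: $335.59
Dental plan: $60.77
(Employer's $467.46 toward vision plan is not withheld from the employee.)
Total deductions = $557.04 + $612.75 + $299.13 + $1,540.53 + $597.27 + $111.41 + $296.52 + $335.59 + $60.77 = $4,411.01
Net pay = $11,140.86 − $4,411.01 = $6,729.85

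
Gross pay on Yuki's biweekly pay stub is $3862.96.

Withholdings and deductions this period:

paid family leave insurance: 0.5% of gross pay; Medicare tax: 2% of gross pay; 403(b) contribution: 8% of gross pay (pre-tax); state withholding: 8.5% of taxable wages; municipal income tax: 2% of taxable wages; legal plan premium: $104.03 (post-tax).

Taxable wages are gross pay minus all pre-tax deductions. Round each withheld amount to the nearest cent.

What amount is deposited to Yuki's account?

$2980.16

403(b) contribution: $3862.96 × 0.08 = $309.04
Taxable wages = $3862.96 − $309.04 = $3553.92
Municipal income tax: $3553.92 × 0.02 = $71.08
State withholding: $3553.92 × 0.085 = $302.08
Paid family leave insurance: $3862.96 × 0.005 = $19.31
Medicare tax: $3862.96 × 0.02 = $77.26
Legal plan premium: $104.03
Total deductions = $309.04 + $71.08 + $302.08 + $19.31 + $77.26 + $104.03 = $882.80
Net pay = $3862.96 − $882.80 = $2980.16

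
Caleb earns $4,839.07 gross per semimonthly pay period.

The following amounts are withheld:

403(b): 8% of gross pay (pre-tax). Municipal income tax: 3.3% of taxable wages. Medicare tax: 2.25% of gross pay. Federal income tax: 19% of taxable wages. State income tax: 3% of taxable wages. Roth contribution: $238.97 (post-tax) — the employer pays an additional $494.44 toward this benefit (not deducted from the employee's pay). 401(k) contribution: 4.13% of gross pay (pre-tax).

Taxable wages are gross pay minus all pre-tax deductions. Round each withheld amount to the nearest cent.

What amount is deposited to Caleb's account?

403(b): $4,839.07 × 0.08 = $387.13
401(k) contribution: $4,839.07 × 0.0413 = $199.85
Pre-tax total = $387.13 + $199.85 = $586.98
Taxable wages = $4,839.07 − $586.98 = $4,252.09
State income tax: $4,252.09 × 0.03 = $127.56
Municipal income tax: $4,252.09 × 0.033 = $140.32
Federal income tax: $4,252.09 × 0.19 = $807.90
Medicare tax: $4,839.07 × 0.0225 = $108.88
Roth contribution: $238.97
(Employer's $494.44 toward Roth contribution is not withheld from the employee.)
Total deductions = $387.13 + $199.85 + $127.56 + $140.32 + $807.90 + $108.88 + $238.97 = $2,010.61
Net pay = $4,839.07 − $2,010.61 = $2,828.46

$2,828.46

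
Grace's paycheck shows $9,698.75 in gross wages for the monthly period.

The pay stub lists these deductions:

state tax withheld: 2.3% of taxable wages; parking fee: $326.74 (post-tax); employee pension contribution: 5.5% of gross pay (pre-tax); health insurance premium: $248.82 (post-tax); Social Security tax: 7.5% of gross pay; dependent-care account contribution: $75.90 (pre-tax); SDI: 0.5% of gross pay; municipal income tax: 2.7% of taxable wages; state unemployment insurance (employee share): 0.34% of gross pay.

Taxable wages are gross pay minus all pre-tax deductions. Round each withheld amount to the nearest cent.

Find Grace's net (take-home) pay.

$7,250.51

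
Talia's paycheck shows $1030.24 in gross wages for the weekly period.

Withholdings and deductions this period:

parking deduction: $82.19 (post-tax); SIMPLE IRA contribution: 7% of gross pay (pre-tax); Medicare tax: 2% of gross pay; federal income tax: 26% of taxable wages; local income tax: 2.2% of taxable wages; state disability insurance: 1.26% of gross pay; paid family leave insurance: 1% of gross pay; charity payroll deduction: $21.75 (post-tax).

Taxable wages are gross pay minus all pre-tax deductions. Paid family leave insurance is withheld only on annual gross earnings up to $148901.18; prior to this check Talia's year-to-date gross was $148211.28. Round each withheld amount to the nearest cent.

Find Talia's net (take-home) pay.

$543.51

SIMPLE IRA contribution: $1030.24 × 0.07 = $72.12
Taxable wages = $1030.24 − $72.12 = $958.12
Local income tax: $958.12 × 0.022 = $21.08
Federal income tax: $958.12 × 0.26 = $249.11
State disability insurance: $1030.24 × 0.0126 = $12.98
Paid family leave insurance: only $148901.18 − $148211.28 = $689.90 of this check is subject → $689.90 × 0.01 = $6.90
Medicare tax: $1030.24 × 0.02 = $20.60
Parking deduction: $82.19
Charity payroll deduction: $21.75
Total deductions = $72.12 + $21.08 + $249.11 + $12.98 + $6.90 + $20.60 + $82.19 + $21.75 = $486.73
Net pay = $1030.24 − $486.73 = $543.51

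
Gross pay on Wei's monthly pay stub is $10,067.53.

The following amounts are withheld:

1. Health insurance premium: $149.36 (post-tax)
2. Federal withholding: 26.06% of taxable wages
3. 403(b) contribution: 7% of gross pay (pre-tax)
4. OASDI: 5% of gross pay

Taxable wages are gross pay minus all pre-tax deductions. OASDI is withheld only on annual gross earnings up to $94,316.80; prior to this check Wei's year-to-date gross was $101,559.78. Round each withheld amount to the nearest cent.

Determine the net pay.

$6,773.49

403(b) contribution: $10,067.53 × 0.07 = $704.73
Taxable wages = $10,067.53 − $704.73 = $9,362.80
Federal withholding: $9,362.80 × 0.2606 = $2,439.95
OASDI: annual cap $94,316.80 already reached (YTD $101,559.78), so $0.00
Health insurance premium: $149.36
Total deductions = $704.73 + $2,439.95 + $0.00 + $149.36 = $3,294.04
Net pay = $10,067.53 − $3,294.04 = $6,773.49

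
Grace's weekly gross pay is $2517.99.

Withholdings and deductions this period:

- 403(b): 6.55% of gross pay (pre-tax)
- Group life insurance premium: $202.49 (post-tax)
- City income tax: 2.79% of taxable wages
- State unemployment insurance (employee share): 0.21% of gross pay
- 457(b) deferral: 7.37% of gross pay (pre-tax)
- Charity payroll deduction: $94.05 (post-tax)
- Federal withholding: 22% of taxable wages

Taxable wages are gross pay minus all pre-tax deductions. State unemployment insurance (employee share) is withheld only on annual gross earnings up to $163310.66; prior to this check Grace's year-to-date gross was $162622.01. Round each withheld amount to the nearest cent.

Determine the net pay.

$1332.17

403(b): $2517.99 × 0.0655 = $164.93
457(b) deferral: $2517.99 × 0.0737 = $185.58
Pre-tax total = $164.93 + $185.58 = $350.51
Taxable wages = $2517.99 − $350.51 = $2167.48
Federal withholding: $2167.48 × 0.22 = $476.85
City income tax: $2167.48 × 0.0279 = $60.47
State unemployment insurance (employee share): only $163310.66 − $162622.01 = $688.65 of this check is subject → $688.65 × 0.0021 = $1.45
Group life insurance premium: $202.49
Charity payroll deduction: $94.05
Total deductions = $164.93 + $185.58 + $476.85 + $60.47 + $1.45 + $202.49 + $94.05 = $1185.82
Net pay = $2517.99 − $1185.82 = $1332.17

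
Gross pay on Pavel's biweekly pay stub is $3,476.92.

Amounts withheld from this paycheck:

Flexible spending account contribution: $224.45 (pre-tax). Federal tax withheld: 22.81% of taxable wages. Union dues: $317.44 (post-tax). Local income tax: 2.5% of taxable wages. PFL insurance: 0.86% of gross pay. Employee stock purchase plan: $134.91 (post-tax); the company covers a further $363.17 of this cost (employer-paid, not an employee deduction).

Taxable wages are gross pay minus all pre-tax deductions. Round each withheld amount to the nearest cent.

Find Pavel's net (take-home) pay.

Flexible spending account contribution: $224.45
Taxable wages = $3,476.92 − $224.45 = $3,252.47
Federal tax withheld: $3,252.47 × 0.2281 = $741.89
Local income tax: $3,252.47 × 0.025 = $81.31
PFL insurance: $3,476.92 × 0.0086 = $29.90
Union dues: $317.44
Employee stock purchase plan: $134.91
(Employer's $363.17 toward employee stock purchase plan is not withheld from the employee.)
Total deductions = $224.45 + $741.89 + $81.31 + $29.90 + $317.44 + $134.91 = $1,529.90
Net pay = $3,476.92 − $1,529.90 = $1,947.02

$1,947.02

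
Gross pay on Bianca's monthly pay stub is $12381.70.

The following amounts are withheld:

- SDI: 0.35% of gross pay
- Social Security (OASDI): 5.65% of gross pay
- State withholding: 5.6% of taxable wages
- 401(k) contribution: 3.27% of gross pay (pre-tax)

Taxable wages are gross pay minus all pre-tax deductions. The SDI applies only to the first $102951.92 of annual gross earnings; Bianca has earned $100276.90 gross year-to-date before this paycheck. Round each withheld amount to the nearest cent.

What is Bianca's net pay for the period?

$10597.19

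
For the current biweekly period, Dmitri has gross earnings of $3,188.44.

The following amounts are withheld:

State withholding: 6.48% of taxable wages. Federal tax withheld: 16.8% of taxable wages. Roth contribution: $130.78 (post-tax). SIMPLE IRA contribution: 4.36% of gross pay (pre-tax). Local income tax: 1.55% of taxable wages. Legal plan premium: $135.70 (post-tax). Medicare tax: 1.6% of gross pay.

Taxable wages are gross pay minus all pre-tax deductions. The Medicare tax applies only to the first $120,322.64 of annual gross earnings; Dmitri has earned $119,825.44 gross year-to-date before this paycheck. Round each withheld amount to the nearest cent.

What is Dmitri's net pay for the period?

SIMPLE IRA contribution: $3,188.44 × 0.0436 = $139.02
Taxable wages = $3,188.44 − $139.02 = $3,049.42
Federal tax withheld: $3,049.42 × 0.168 = $512.30
Local income tax: $3,049.42 × 0.0155 = $47.27
State withholding: $3,049.42 × 0.0648 = $197.60
Medicare tax: only $120,322.64 − $119,825.44 = $497.20 of this check is subject → $497.20 × 0.016 = $7.96
Roth contribution: $130.78
Legal plan premium: $135.70
Total deductions = $139.02 + $512.30 + $47.27 + $197.60 + $7.96 + $130.78 + $135.70 = $1,170.63
Net pay = $3,188.44 − $1,170.63 = $2,017.81

$2,017.81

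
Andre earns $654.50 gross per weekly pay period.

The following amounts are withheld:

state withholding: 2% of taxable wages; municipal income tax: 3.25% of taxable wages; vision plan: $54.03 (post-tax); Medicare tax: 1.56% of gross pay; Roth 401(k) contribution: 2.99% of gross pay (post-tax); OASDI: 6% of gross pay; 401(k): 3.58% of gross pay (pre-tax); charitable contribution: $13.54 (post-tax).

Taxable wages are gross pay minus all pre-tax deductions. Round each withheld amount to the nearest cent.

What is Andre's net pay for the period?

$461.32

401(k): $654.50 × 0.0358 = $23.43
Taxable wages = $654.50 − $23.43 = $631.07
State withholding: $631.07 × 0.02 = $12.62
Municipal income tax: $631.07 × 0.0325 = $20.51
Medicare tax: $654.50 × 0.0156 = $10.21
OASDI: $654.50 × 0.06 = $39.27
Charitable contribution: $13.54
Vision plan: $54.03
Roth 401(k) contribution: $654.50 × 0.0299 = $19.57
Total deductions = $23.43 + $12.62 + $20.51 + $10.21 + $39.27 + $13.54 + $54.03 + $19.57 = $193.18
Net pay = $654.50 − $193.18 = $461.32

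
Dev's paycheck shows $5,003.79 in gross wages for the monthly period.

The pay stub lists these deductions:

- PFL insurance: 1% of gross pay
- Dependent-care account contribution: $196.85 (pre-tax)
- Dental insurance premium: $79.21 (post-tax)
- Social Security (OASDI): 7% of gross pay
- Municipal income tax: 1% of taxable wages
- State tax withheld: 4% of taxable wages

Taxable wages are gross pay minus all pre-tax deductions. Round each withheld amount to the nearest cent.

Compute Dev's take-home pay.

$4,087.07

Dependent-care account contribution: $196.85
Taxable wages = $5,003.79 − $196.85 = $4,806.94
State tax withheld: $4,806.94 × 0.04 = $192.28
Municipal income tax: $4,806.94 × 0.01 = $48.07
Social Security (OASDI): $5,003.79 × 0.07 = $350.27
PFL insurance: $5,003.79 × 0.01 = $50.04
Dental insurance premium: $79.21
Total deductions = $196.85 + $192.28 + $48.07 + $350.27 + $50.04 + $79.21 = $916.72
Net pay = $5,003.79 − $916.72 = $4,087.07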